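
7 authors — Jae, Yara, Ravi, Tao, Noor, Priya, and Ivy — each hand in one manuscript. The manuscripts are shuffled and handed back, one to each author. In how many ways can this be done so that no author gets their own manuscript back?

Let Aᵢ be the assignments in which author i gets their own manuscript. We want the size of the complement of A₁∪…∪A_7.
By inclusion–exclusion this is Σ_{j=0}^{7} (−1)^j C(7,j)·(7−j)!.
Computing: 5040 − 5040 + 2520 − 840 + 210 − 42 + 7 − 1 = 1854.

1854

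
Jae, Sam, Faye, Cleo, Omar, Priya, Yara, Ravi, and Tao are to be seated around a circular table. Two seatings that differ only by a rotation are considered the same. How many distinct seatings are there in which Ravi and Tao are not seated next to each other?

All circular seatings of 9 people number (8)! = 40320.
Seatings with Ravi beside Tao: treat them as a block with 2 internal orders, giving 2 × (7)! = 10080.
Subtracting, 40320 − 10080 = 30240.

30240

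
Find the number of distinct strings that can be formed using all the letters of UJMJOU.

UJMJOU has 6 letters with J appearing twice and U appearing twice.
The number of distinct arrangements is 6!/(2!·2!) = 720/4 = 180.

180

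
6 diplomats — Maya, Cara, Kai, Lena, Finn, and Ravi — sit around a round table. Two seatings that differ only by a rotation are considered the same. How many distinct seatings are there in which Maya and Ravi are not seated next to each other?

All circular seatings of 6 people number (5)! = 120.
Those with Maya next to Ravi: fuse the pair into one unit and seat 5 units around a circle — 2·(4)! = 48.
Subtracting, 120 − 48 = 72.

72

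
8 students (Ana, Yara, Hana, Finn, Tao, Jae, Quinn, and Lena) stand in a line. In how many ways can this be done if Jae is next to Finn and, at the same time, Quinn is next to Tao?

Treat {Jae,Finn} as one block (2 orders) and {Quinn,Tao} as another (2 orders).
That leaves 6 units to arrange: 2 × 2 × 6! = 4 × 720 = 2880.

2880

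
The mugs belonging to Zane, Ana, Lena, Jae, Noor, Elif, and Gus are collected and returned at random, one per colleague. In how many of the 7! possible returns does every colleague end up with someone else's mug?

1854

This is the derangement count D_7: permutations of 7 items with no fixed point.
By inclusion–exclusion this is Σ_{j=0}^{7} (−1)^j C(7,j)·(7−j)!.
Computing: 5040 − 5040 + 2520 − 840 + 210 − 42 + 7 − 1 = 1854.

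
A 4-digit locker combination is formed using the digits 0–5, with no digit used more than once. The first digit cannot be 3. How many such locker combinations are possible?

The first digit has 6−1 = 5 choices (anything except 3).
The remaining 3 digits are filled from the other 5 symbols without repetition: 5 × 4 × 3 = 60.
Total: 5 × 60 = 300.

300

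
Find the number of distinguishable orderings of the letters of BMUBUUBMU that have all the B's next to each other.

105

Treat the 3 copies of B as a single block. The multiset to arrange is then {BBB, M, M, U, U, U, U}, 7 items in all.
That gives (7)!/(4!·2!) = 105 arrangements.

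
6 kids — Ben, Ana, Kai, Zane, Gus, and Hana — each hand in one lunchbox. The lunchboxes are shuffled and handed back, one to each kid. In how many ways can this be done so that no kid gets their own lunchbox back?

265

Let Aᵢ be the assignments in which kid i gets their own lunchbox. We want the size of the complement of A₁∪…∪A_6.
By inclusion–exclusion this is Σ_{j=0}^{6} (−1)^j C(6,j)·(6−j)!.
Computing: 720 − 720 + 360 − 120 + 30 − 6 + 1 = 265.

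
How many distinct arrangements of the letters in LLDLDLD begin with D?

Fix D in the first position and arrange the remaining 6 letters.
Those 6 letters have D appearing twice and L appearing 4 times, giving (6)!/(4!·2!) = 15.

15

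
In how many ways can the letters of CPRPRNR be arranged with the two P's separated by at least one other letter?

300

There are 7!/(3!·2!) = 420 arrangements of CPRPRNR in total.
If the two P's are adjacent, glue them into one block, leaving 6 items to arrange: (6)!/(3!) = 120 ways.
Subtracting, 420 − 120 = 300 arrangements keep the P's apart.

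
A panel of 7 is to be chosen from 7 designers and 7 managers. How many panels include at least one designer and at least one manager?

3430

With no constraint there are C(14,7) = 3432 possible selections.
Selections missing a whole group: no designers → C(7,7) = 1; no managers → C(7,7) = 1.
Both groups omitted at once is impossible, so 3432 − 2 = 3430.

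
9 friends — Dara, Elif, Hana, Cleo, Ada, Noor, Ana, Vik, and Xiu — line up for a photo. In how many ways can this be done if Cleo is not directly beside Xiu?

282240

Of the 9! = 362880 arrangements, those with Cleo and Xiu adjacent number 2 × 8! = 80640 (treat the pair as a block with 2 internal orders).
Complementary counting: 362880 − 80640 = 282240.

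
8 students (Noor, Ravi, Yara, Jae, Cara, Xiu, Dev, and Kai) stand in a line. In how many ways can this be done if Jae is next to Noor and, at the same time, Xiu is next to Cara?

Treat {Jae,Noor} as one block (2 orders) and {Xiu,Cara} as another (2 orders).
That leaves 6 units to arrange: 2 × 2 × 6! = 4 × 720 = 2880.

2880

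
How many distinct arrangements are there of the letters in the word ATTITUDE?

6720

Letter multiplicities in ATTITUDE: A×1, D×1, E×1, I×1, T×3, U×1.
The number of distinct arrangements is 8!/(3!) = 40320/6 = 6720.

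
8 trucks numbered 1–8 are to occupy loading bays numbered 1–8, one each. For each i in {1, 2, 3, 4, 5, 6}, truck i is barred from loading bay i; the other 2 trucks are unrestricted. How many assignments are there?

Let Aᵢ (for 1 ≤ i ≤ 6) be the placements that put truck i in its forbidden loading bay. Any j of these fix j positions, leaving (8−j)! ways to fill the rest, and there are C(6,j) ways to pick which j.
By inclusion–exclusion, the number of valid placements is Σ_{j=0}^{6} (−1)^j C(6,j)·(8−j)!.
Computing: 40320 − 30240 + 10800 − 2400 + 360 − 36 + 2 = 18806.

18806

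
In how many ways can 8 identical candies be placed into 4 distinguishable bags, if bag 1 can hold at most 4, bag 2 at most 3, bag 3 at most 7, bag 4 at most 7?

108

Without the upper bounds there are C(11,3) = 165 ways to split 8 among 4 bags.
Subtract solutions that violate a single cap (substitute x_i' = x_i − (cap_i+1)): x_1 ≥ 5 gives C(6,3) = 20; x_2 ≥ 4 gives C(7,3) = 35; x_3 ≥ 8 gives C(3,3) = 1; x_4 ≥ 8 gives C(3,3) = 1. Together 57.
No two caps can be exceeded simultaneously, so the pair terms are all 0.
By inclusion–exclusion the count is 165 − 57 + 0 = 108.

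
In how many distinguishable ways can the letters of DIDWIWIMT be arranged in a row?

15120

Letter multiplicities in DIDWIWIMT: D×2, I×3, M×1, T×1, W×2.
Dividing 9! = 362880 by 3!·2!·2! = 24 for the repeated letters gives 15120.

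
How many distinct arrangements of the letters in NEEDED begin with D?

20

With the first slot taken by D, it remains to arrange the other 5 letters (NEEED).
Those 5 letters have E appearing 3 times, giving (5)!/(3!) = 20.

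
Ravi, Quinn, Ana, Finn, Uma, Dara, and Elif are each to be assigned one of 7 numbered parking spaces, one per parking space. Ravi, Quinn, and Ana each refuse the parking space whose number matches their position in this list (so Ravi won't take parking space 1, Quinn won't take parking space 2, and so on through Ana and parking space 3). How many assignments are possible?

Let Aᵢ (for i ∈ {1, 2, 3}) be the placements that put person i in their forbidden parking space. Any j of these fix j positions, leaving (7−j)! ways to fill the rest, and there are C(3,j) ways to pick which j.
By inclusion–exclusion, the number of valid placements is Σ_{j=0}^{3} (−1)^j C(3,j)·(7−j)!.
Computing: 5040 − 2160 + 360 − 24 = 3216.

3216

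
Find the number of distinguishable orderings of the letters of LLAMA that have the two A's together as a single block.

12

Treat the 2 copies of A as a single block. The multiset to arrange is then {AA, L, L, M}, 4 items in all.
That gives (4)!/(2!) = 12 arrangements.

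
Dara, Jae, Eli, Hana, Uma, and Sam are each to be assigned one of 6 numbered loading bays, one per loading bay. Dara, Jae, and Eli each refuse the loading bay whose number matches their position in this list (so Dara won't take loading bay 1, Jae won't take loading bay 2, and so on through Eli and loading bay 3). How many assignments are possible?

426

Let Aᵢ (for i ∈ {1, 2, 3}) be the placements that put person i in their forbidden loading bay. Any j of these fix j positions, leaving (6−j)! ways to fill the rest, and there are C(3,j) ways to pick which j.
By inclusion–exclusion, the number of valid placements is Σ_{j=0}^{3} (−1)^j C(3,j)·(6−j)!.
Computing: 720 − 360 + 72 − 6 = 426.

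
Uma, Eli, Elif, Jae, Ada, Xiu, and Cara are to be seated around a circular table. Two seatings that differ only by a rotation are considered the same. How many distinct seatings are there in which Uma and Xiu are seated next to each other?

Treat {Uma, Xiu} as one unit (2 internal orders) and seat the resulting 6 units around the table: (5)! circular arrangements.
So 2 × (5)! = 2 × 120 = 240.

240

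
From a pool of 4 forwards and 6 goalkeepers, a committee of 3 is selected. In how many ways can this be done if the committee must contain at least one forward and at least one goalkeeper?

Unrestricted: C(10,3) = 120 ways to pick any 3 of the 10.
Selections missing a whole group: no forwards → C(6,3) = 20; no goalkeepers → C(4,3) = 4.
Both groups omitted at once is impossible, so 120 − 24 = 96.

96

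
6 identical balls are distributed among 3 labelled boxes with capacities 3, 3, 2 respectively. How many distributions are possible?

Ignoring the caps, the number of non-negative solutions to x_1+…+x_3 = 6 is C(8,2) = 28.
Subtract solutions that violate a single cap (substitute x_i' = x_i − (cap_i+1)): x_1 ≥ 4 gives C(4,2) = 6; x_2 ≥ 4 gives C(4,2) = 6; x_3 ≥ 3 gives C(5,2) = 10. Together 22.
No two caps can be exceeded simultaneously, so the pair terms are all 0.
By inclusion–exclusion the count is 28 − 22 + 0 = 6.

6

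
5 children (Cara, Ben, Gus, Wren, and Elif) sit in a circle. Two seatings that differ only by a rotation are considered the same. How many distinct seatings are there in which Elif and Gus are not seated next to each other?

Without the restriction there are (4)! = 24 seatings.
Seatings with Elif beside Gus: treat them as a block with 2 internal orders, giving 2 × (3)! = 12.
Subtracting, 24 − 12 = 12.

12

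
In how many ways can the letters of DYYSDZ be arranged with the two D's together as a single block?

60

Treat the 2 copies of D as a single block. The multiset to arrange is then {DD, S, Y, Y, Z}, 5 items in all.
That gives (5)!/(2!) = 60 arrangements.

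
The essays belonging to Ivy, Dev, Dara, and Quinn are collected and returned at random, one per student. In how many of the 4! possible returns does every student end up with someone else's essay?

Let Aᵢ be the assignments in which student i gets their own essay. We want the size of the complement of A₁∪…∪A_4.
By inclusion–exclusion this is Σ_{j=0}^{4} (−1)^j C(4,j)·(4−j)!.
Computing: 24 − 24 + 12 − 4 + 1 = 9.

9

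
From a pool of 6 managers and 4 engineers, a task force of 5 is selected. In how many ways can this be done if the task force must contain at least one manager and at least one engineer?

246

With no constraint there are C(10,5) = 252 possible selections.
Selections missing a whole group: no managers → C(4,5) = 0; no engineers → C(6,5) = 6.
Both groups omitted at once is impossible, so 252 − 6 = 246.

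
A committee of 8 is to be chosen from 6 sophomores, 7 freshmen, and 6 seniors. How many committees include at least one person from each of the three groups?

72513

Unrestricted: C(19,8) = 75582 ways to pick any 8 of the 19.
Subtract selections that omit an entire group: no sophomores → C(13,8) = 1287; no freshmen → C(12,8) = 495; no seniors → C(13,8) = 1287.
Add back selections omitting two groups (i.e. drawn from a single group): C(6,8) + C(7,8) + C(6,8) = 0.
By inclusion–exclusion: 75582 − 3069 + 0 = 72513.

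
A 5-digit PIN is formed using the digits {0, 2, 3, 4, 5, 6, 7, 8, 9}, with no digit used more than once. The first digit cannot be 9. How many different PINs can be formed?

The first digit has 9−1 = 8 choices (anything except 9).
The remaining 4 digits are filled from the other 8 symbols without repetition: 8 × 7 × 6 × 5 = 1680.
Total: 8 × 1680 = 13440.

13440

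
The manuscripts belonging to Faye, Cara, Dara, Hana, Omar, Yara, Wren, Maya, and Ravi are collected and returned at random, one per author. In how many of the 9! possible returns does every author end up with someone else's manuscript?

133496

Count assignments avoiding every fixed point. For any j of the 9 authors fixed to their own manuscript, the other 9−j can be arranged in (9−j)! ways.
By inclusion–exclusion this is Σ_{j=0}^{9} (−1)^j C(9,j)·(9−j)!.
Computing: 362880 − 362880 + 181440 − 60480 + 15120 − 3024 + 504 − 72 + 9 − 1 = 133496.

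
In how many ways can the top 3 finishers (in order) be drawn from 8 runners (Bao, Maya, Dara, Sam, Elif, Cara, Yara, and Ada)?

This is an ordered selection of 3 from 8: P(8,3).
That gives 8 × 7 × 6 = 336.

336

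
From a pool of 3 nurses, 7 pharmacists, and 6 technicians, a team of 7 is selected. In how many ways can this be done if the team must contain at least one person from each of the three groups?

9569

With no constraint there are C(16,7) = 11440 possible selections.
Selections missing a whole group: no nurses → C(13,7) = 1716; no pharmacists → C(9,7) = 36; no technicians → C(10,7) = 120.
Add back selections omitting two groups (i.e. drawn from a single group): C(3,7) + C(7,7) + C(6,7) = 1.
By inclusion–exclusion: 11440 − 1872 + 1 = 9569.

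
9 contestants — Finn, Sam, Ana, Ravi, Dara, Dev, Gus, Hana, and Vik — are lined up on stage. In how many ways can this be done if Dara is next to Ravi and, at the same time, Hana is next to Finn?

Treat {Dara,Ravi} as one block (2 orders) and {Hana,Finn} as another (2 orders).
That leaves 7 units to arrange: 2 × 2 × 7! = 4 × 5040 = 20160.

20160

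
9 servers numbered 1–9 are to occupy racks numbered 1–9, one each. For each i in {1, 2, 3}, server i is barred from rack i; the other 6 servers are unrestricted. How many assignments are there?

Let Aᵢ (for i ∈ {1, 2, 3}) be the placements that put server i in its forbidden rack. Any j of these fix j positions, leaving (9−j)! ways to fill the rest, and there are C(3,j) ways to pick which j.
By inclusion–exclusion, the number of valid placements is Σ_{j=0}^{3} (−1)^j C(3,j)·(9−j)!.
Computing: 362880 − 120960 + 15120 − 720 = 256320.

256320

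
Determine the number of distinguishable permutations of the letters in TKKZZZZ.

The 7 letters of TKKZZZZ have repeats: K appearing twice and Z appearing 4 times.
So there are 7! / (4!·2!) = 105 distinguishable arrangements.

105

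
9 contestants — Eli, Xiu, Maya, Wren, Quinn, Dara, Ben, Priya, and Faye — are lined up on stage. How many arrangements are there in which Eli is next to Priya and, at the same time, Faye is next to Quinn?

Treat {Eli,Priya} as one block (2 orders) and {Faye,Quinn} as another (2 orders).
That leaves 7 units to arrange: 2 × 2 × 7! = 4 × 5040 = 20160.

20160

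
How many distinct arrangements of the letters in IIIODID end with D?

30

Fix D in the last position and arrange the remaining 6 letters.
Those 6 letters have I appearing 4 times, giving (6)!/(4!) = 30.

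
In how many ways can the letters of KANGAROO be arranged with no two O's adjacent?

There are 8!/(2!·2!) = 10080 arrangements of KANGAROO in total.
Arrangements with the O's together: treat OO as one letter, giving (7)!/(2!) = 2520.
Hence 10080 − 2520 = 7560.

7560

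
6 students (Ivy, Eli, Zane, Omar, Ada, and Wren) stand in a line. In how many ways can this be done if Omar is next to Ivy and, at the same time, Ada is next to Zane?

96

Treat {Omar,Ivy} as one block (2 orders) and {Ada,Zane} as another (2 orders).
That leaves 4 units to arrange: 2 × 2 × 4! = 4 × 24 = 96.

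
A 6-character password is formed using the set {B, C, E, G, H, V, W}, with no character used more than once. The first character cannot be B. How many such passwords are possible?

The first character has 7−1 = 6 choices (anything except B).
The remaining 5 characters are filled from the other 6 symbols without repetition: 6 × 5 × 4 × 3 × 2 = 720.
Total: 6 × 720 = 4320.

4320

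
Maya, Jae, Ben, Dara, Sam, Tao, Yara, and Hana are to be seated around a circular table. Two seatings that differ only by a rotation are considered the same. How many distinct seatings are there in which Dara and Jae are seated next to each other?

Glue Dara and Jae into a block (2 internal orders). Seating 7 units around a circle gives (6)! arrangements.
So 2 × (6)! = 2 × 720 = 1440.

1440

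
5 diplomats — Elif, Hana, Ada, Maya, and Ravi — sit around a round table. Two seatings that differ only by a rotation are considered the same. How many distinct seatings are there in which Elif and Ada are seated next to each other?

Glue Elif and Ada into a block (2 internal orders). Seating 4 units around a circle gives (3)! arrangements.
So 2 × (3)! = 2 × 6 = 12.

12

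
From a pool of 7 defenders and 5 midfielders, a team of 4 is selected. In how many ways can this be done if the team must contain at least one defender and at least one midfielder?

455

Unrestricted: C(12,4) = 495 ways to pick any 4 of the 12.
Subtract selections that omit an entire group: no defenders → C(5,4) = 5; no midfielders → C(7,4) = 35.
Both groups omitted at once is impossible, so 495 − 40 = 455.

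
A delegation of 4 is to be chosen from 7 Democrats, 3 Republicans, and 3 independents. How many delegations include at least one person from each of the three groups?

315

Total 4-person selections from all 13: C(13,4) = 715.
Selections missing a whole group: no Democrats → C(6,4) = 15; no Republicans → C(10,4) = 210; no independents → C(10,4) = 210.
Add back selections omitting two groups (i.e. drawn from a single group): C(7,4) + C(3,4) + C(3,4) = 35.
By inclusion–exclusion: 715 − 435 + 35 = 315.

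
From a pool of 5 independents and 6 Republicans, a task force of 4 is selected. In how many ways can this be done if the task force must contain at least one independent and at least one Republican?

310

With no constraint there are C(11,4) = 330 possible selections.
Subtract selections that omit an entire group: no independents → C(6,4) = 15; no Republicans → C(5,4) = 5.
Both groups omitted at once is impossible, so 330 − 20 = 310.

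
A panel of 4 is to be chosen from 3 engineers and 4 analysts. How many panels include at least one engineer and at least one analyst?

Unrestricted: C(7,4) = 35 ways to pick any 4 of the 7.
Subtract selections that omit an entire group: no engineers → C(4,4) = 1; no analysts → C(3,4) = 0.
Both groups omitted at once is impossible, so 35 − 1 = 34.

34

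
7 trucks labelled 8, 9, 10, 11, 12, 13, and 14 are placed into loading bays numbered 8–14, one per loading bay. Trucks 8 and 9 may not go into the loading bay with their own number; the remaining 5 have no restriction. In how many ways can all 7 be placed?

3720

Let Aᵢ (for i ∈ {8, 9}) be the placements that put truck i in its forbidden loading bay. Any j of these fix j positions, leaving (7−j)! ways to fill the rest, and there are C(2,j) ways to pick which j.
By inclusion–exclusion, the number of valid placements is Σ_{j=0}^{2} (−1)^j C(2,j)·(7−j)!.
Computing: 5040 − 1440 + 120 = 3720.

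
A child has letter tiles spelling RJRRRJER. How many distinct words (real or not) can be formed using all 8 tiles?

RJRRRJER has 8 letters with J appearing twice and R appearing 5 times.
The number of distinct arrangements is 8!/(5!·2!) = 40320/240 = 168.

168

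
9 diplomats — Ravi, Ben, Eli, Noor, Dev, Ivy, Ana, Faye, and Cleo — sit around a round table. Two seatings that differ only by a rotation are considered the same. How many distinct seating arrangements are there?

40320

Seat Ravi anywhere (absorbing the rotational symmetry), then permute the other 8: (8)! = 40320.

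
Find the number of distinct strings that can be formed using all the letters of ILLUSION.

ILLUSION has 8 letters with I appearing twice and L appearing twice.
The number of distinct arrangements is 8!/(2!·2!) = 40320/4 = 10080.

10080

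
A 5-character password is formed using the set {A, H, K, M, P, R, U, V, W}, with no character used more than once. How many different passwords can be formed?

15120

This is a permutation of 5 out of 9: P(9,5) = 9!/4!.
That product is 9 × 8 × 7 × 6 × 5 = 15120.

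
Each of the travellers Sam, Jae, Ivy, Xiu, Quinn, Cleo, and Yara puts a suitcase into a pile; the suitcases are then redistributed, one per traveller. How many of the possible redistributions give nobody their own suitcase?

Count assignments avoiding every fixed point. For any j of the 7 travellers fixed to their own suitcase, the other 7−j can be arranged in (7−j)! ways.
By inclusion–exclusion this is Σ_{j=0}^{7} (−1)^j C(7,j)·(7−j)!.
Computing: 5040 − 5040 + 2520 − 840 + 210 − 42 + 7 − 1 = 1854.

1854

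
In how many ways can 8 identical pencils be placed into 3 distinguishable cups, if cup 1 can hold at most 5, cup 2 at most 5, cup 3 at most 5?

27

Without the upper bounds there are C(10,2) = 45 ways to split 8 among 3 cups.
Subtract solutions that violate a single cap (substitute x_i' = x_i − (cap_i+1)): x_1 ≥ 6 gives C(4,2) = 6; x_2 ≥ 6 gives C(4,2) = 6; x_3 ≥ 6 gives C(4,2) = 6. Together 18.
No two caps can be exceeded simultaneously, so the pair terms are all 0.
By inclusion–exclusion the count is 45 − 18 + 0 = 27.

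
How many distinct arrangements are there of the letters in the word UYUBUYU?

Letter multiplicities in UYUBUYU: B×1, U×4, Y×2.
Dividing 7! = 5040 by 4!·2! = 48 for the repeated letters gives 105.

105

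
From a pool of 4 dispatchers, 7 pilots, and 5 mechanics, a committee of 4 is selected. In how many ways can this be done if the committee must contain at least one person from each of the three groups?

910

Total 4-person selections from all 16: C(16,4) = 1820.
Selections missing a whole group: no dispatchers → C(12,4) = 495; no pilots → C(9,4) = 126; no mechanics → C(11,4) = 330.
Add back selections omitting two groups (i.e. drawn from a single group): C(4,4) + C(7,4) + C(5,4) = 41.
By inclusion–exclusion: 1820 − 951 + 41 = 910.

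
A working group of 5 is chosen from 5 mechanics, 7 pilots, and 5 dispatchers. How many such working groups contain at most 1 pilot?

1722

Split by how many pilots are chosen (0 through 1).
Sum: C(7,0)·C(10,5) + C(7,1)·C(10,4) = 252 + 1470 = 1722.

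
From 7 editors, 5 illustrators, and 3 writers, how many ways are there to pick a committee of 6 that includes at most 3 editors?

Split by how many editors are chosen (0 through 3).
Sum: C(7,0)·C(8,6) + C(7,1)·C(8,5) + C(7,2)·C(8,4) + C(7,3)·C(8,3) = 28 + 392 + 1470 + 1960 = 3850.

3850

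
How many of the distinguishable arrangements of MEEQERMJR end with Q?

With the last slot taken by Q, it remains to arrange the other 8 letters (MEEERMJR).
Those 8 letters have E appearing 3 times, M appearing twice, and R appearing twice, giving (8)!/(3!·2!·2!) = 1680.

1680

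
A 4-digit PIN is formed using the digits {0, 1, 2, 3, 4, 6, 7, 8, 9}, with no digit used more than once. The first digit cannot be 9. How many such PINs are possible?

The first digit has 9−1 = 8 choices (anything except 9).
The remaining 3 digits are filled from the other 8 symbols without repetition: 8 × 7 × 6 = 336.
Total: 8 × 336 = 2688.

2688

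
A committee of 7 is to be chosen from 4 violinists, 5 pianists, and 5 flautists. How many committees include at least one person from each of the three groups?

Total 7-person selections from all 14: C(14,7) = 3432.
Subtract selections that omit an entire group: no violinists → C(10,7) = 120; no pianists → C(9,7) = 36; no flautists → C(9,7) = 36.
Add back selections omitting two groups (i.e. drawn from a single group): C(4,7) + C(5,7) + C(5,7) = 0.
By inclusion–exclusion: 3432 − 192 + 0 = 3240.

3240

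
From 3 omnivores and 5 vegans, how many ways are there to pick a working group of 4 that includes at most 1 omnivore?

35

Split by how many omnivores are chosen (0 through 1).
Sum: C(3,0)·C(5,4) + C(3,1)·C(5,3) = 5 + 30 = 35.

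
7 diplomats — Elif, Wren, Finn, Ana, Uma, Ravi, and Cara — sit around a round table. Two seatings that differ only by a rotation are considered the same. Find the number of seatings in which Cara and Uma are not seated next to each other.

480

All circular seatings of 7 people number (6)! = 720.
Those with Cara next to Uma: fuse the pair into one unit and seat 6 units around a circle — 2·(5)! = 240.
Subtracting, 720 − 240 = 480.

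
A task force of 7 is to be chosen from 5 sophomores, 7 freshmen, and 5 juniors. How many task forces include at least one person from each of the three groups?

17745

With no constraint there are C(17,7) = 19448 possible selections.
Subtract selections that omit an entire group: no sophomores → C(12,7) = 792; no freshmen → C(10,7) = 120; no juniors → C(12,7) = 792.
Add back selections omitting two groups (i.e. drawn from a single group): C(5,7) + C(7,7) + C(5,7) = 1.
By inclusion–exclusion: 19448 − 1704 + 1 = 17745.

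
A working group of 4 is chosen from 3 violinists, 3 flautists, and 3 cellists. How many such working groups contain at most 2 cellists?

Split by how many cellists are chosen (0 through 2).
Sum: C(3,0)·C(6,4) + C(3,1)·C(6,3) + C(3,2)·C(6,2) = 15 + 60 + 45 = 120.

120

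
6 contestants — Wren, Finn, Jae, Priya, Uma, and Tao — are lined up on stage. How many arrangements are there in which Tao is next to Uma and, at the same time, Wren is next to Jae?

Treat {Tao,Uma} as one block (2 orders) and {Wren,Jae} as another (2 orders).
That leaves 4 units to arrange: 2 × 2 × 4! = 4 × 24 = 96.

96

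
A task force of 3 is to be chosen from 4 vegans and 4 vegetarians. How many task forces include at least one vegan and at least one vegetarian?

With no constraint there are C(8,3) = 56 possible selections.
Selections missing a whole group: no vegans → C(4,3) = 4; no vegetarians → C(4,3) = 4.
Both groups omitted at once is impossible, so 56 − 8 = 48.

48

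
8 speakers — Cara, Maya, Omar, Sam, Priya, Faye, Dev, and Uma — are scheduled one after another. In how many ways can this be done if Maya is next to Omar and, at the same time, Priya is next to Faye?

2880

Treat {Maya,Omar} as one block (2 orders) and {Priya,Faye} as another (2 orders).
That leaves 6 units to arrange: 2 × 2 × 6! = 4 × 720 = 2880.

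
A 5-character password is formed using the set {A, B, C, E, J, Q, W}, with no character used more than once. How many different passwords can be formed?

With no repetition, fill the 5 characters in order: 7 choices, then 6, down to 3.
That product is 7 × 6 × 5 × 4 × 3 = 2520.

2520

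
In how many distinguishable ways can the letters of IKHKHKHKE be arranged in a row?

The 9 letters of IKHKHKHKE have repeats: H appearing 3 times and K appearing 4 times.
So there are 9! / (4!·3!) = 2520 distinguishable arrangements.

2520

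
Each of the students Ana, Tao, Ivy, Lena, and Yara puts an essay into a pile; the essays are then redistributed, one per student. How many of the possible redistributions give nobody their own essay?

Count assignments avoiding every fixed point. For any j of the 5 students fixed to their own essay, the other 5−j can be arranged in (5−j)! ways.
By inclusion–exclusion this is Σ_{j=0}^{5} (−1)^j C(5,j)·(5−j)!.
Computing: 120 − 120 + 60 − 20 + 5 − 1 = 44.

44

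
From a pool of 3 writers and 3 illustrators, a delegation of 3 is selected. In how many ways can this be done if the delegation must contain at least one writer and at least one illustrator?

Total 3-person selections from all 6: C(6,3) = 20.
Subtract selections that omit an entire group: no writers → C(3,3) = 1; no illustrators → C(3,3) = 1.
Both groups omitted at once is impossible, so 20 − 2 = 18.

18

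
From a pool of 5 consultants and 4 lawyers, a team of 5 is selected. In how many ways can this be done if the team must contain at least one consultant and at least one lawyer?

125

Unrestricted: C(9,5) = 126 ways to pick any 5 of the 9.
Subtract selections that omit an entire group: no consultants → C(4,5) = 0; no lawyers → C(5,5) = 1.
Both groups omitted at once is impossible, so 126 − 1 = 125.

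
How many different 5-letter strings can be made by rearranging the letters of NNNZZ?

10

Letter multiplicities in NNNZZ: N×3, Z×2.
So there are 5! / (3!·2!) = 10 distinguishable arrangements.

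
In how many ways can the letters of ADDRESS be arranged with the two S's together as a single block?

360

Treat the 2 copies of S as a single block. The multiset to arrange is then {SS, A, D, D, E, R}, 6 items in all.
That gives (6)!/(2!) = 360 arrangements.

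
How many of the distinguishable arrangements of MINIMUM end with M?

With the last slot taken by M, it remains to arrange the other 6 letters (INIMUM).
Those 6 letters have I appearing twice and M appearing twice, giving (6)!/(2!·2!) = 180.

180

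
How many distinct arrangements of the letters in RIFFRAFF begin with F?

Fix F in the first position and arrange the remaining 7 letters.
Those 7 letters have F appearing 3 times and R appearing twice, giving (7)!/(3!·2!) = 420.

420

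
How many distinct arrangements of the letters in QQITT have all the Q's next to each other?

Treat the 2 copies of Q as a single block. The multiset to arrange is then {QQ, I, T, T}, 4 items in all.
That gives (4)!/(2!) = 12 arrangements.

12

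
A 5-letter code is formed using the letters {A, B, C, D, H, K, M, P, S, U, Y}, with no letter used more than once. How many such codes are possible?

Choose and order 5 of the 11 symbols: the first letter has 11 options, the next 10, and so on down to 7.
11 × 10 × 9 × 8 × 7 = 55440.

55440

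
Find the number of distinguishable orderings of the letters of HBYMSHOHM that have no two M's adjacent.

23520

Total arrangements of HBYMSHOHM: 9!/(3!·2!) = 30240.
If the two M's are adjacent, glue them into one block, leaving 8 items to arrange: (8)!/(3!) = 6720 ways.
Subtracting, 30240 − 6720 = 23520 arrangements keep the M's apart.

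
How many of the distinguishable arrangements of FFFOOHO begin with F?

60

With the first slot taken by F, it remains to arrange the other 6 letters (FFOOHO).
Those 6 letters have F appearing twice and O appearing 3 times, giving (6)!/(3!·2!) = 60.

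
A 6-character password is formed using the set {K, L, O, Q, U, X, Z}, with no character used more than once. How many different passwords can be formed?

Choose and order 6 of the 7 symbols: the first character has 7 options, the next 6, and so on down to 2.
That product is 7 × 6 × 5 × 4 × 3 × 2 = 5040.

5040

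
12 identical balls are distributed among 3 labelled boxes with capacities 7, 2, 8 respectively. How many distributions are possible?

15

Without the upper bounds there are C(14,2) = 91 ways to split 12 among 3 boxes.
Subtract solutions that violate a single cap (substitute x_i' = x_i − (cap_i+1)): x_1 ≥ 8 gives C(6,2) = 15; x_2 ≥ 3 gives C(11,2) = 55; x_3 ≥ 9 gives C(5,2) = 10. Together 80.
Add back pairs where two caps are both exceeded: 3 + 0 + 1 = 4.
By inclusion–exclusion the count is 91 − 80 + 4 = 15.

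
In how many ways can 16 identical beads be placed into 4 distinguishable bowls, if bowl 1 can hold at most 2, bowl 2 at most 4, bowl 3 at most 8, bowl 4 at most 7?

45

Without the upper bounds there are C(19,3) = 969 ways to split 16 among 4 bowls.
Subtract solutions that violate a single cap (substitute x_i' = x_i − (cap_i+1)): x_1 ≥ 3 gives C(16,3) = 560; x_2 ≥ 5 gives C(14,3) = 364; x_3 ≥ 9 gives C(10,3) = 120; x_4 ≥ 8 gives C(11,3) = 165. Together 1209.
Add back pairs where two caps are both exceeded: 165 + 35 + 56 + 10 + 20 + 0 = 286.
Subtract triples: 0 + 1 + 0 + 0 = 1.
By inclusion–exclusion the count is 969 − 1209 + 286 − 1 = 45.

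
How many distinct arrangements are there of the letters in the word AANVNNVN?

Letter multiplicities in AANVNNVN: A×2, N×4, V×2.
Dividing 8! = 40320 by 4!·2!·2! = 96 for the repeated letters gives 420.

420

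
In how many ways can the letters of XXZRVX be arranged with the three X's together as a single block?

24

Treat the 3 copies of X as a single block. The multiset to arrange is then {XXX, R, V, Z}, 4 items in all.
All 4 items are distinct, so there are (4)! = 24 arrangements.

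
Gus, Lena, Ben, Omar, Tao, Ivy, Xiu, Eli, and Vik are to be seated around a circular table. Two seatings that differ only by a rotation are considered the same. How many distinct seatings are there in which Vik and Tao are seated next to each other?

10080

Treat {Vik, Tao} as one unit (2 internal orders) and seat the resulting 8 units around the table: (7)! circular arrangements.
So 2 × (7)! = 2 × 5040 = 10080.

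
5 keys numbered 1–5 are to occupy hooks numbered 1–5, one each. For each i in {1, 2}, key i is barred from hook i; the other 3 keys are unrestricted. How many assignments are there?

78

Let Aᵢ (for i ∈ {1, 2}) be the placements that put key i in its forbidden hook. Any j of these fix j positions, leaving (5−j)! ways to fill the rest, and there are C(2,j) ways to pick which j.
By inclusion–exclusion, the number of valid placements is Σ_{j=0}^{2} (−1)^j C(2,j)·(5−j)!.
Computing: 120 − 48 + 6 = 78.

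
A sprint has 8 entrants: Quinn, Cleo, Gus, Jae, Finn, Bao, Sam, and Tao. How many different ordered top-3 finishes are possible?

This is an ordered selection of 3 from 8: P(8,3).
That gives 8 × 7 × 6 = 336.

336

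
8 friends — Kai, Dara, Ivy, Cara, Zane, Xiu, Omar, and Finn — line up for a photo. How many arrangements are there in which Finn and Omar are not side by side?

30240

Of the 8! = 40320 arrangements, those with Finn and Omar adjacent number 2 × 7! = 10080 (treat the pair as a block with 2 internal orders).
So 40320 − 10080 = 30240 arrangements keep them apart.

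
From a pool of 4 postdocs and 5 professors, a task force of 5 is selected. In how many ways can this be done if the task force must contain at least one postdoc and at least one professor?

Unrestricted: C(9,5) = 126 ways to pick any 5 of the 9.
Subtract selections that omit an entire group: no postdocs → C(5,5) = 1; no professors → C(4,5) = 0.
Both groups omitted at once is impossible, so 126 − 1 = 125.

125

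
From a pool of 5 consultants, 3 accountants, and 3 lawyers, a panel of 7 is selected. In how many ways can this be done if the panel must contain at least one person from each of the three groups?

With no constraint there are C(11,7) = 330 possible selections.
Subtract selections that omit an entire group: no consultants → C(6,7) = 0; no accountants → C(8,7) = 8; no lawyers → C(8,7) = 8.
Add back selections omitting two groups (i.e. drawn from a single group): C(5,7) + C(3,7) + C(3,7) = 0.
By inclusion–exclusion: 330 − 16 + 0 = 314.

314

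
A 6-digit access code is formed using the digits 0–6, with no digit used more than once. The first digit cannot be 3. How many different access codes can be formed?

The first digit has 7−1 = 6 choices (anything except 3).
The remaining 5 digits are filled from the other 6 symbols without repetition: 6 × 5 × 4 × 3 × 2 = 720.
Total: 6 × 720 = 4320.

4320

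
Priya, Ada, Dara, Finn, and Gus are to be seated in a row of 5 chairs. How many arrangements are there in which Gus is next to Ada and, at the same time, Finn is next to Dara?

Treat {Gus,Ada} as one block (2 orders) and {Finn,Dara} as another (2 orders).
That leaves 3 units to arrange: 2 × 2 × 3! = 4 × 6 = 24.

24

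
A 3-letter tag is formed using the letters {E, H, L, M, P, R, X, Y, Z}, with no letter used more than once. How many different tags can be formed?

504

Choose and order 3 of the 9 symbols: the first letter has 9 options, the next 8, then 7.
That product is 9 × 8 × 7 = 504.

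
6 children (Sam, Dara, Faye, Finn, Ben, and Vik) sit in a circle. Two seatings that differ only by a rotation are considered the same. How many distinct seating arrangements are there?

120

Fix one person's seat to break rotational symmetry; the remaining 5 people can be arranged in (5)! = 120 ways.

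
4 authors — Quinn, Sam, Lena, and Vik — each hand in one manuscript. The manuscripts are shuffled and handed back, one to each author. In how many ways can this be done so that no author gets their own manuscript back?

Count assignments avoiding every fixed point. For any j of the 4 authors fixed to their own manuscript, the other 4−j can be arranged in (4−j)! ways.
By inclusion–exclusion this is Σ_{j=0}^{4} (−1)^j C(4,j)·(4−j)!.
Computing: 24 − 24 + 12 − 4 + 1 = 9.

9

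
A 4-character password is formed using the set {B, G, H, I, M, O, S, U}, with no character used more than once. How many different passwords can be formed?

1680

With no repetition, fill the 4 characters in order: 8 choices, then 7, down to 5.
That product is 8 × 7 × 6 × 5 = 1680.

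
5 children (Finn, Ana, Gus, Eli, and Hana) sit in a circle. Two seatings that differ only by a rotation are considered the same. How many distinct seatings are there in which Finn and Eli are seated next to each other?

Treat {Finn, Eli} as one unit (2 internal orders) and seat the resulting 4 units around the table: (3)! circular arrangements.
So 2 × (3)! = 2 × 6 = 12.

12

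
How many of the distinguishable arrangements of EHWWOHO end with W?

180

With the last slot taken by W, it remains to arrange the other 6 letters (EHWOHO).
Those 6 letters have H appearing twice and O appearing twice, giving (6)!/(2!·2!) = 180.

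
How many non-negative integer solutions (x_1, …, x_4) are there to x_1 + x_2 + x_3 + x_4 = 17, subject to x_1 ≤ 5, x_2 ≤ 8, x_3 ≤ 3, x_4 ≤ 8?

96

Ignoring the caps, the number of non-negative solutions to x_1+…+x_4 = 17 is C(20,3) = 1140.
Subtract solutions that violate a single cap (substitute x_i' = x_i − (cap_i+1)): x_1 ≥ 6 gives C(14,3) = 364; x_2 ≥ 9 gives C(11,3) = 165; x_3 ≥ 4 gives C(16,3) = 560; x_4 ≥ 9 gives C(11,3) = 165. Together 1254.
Add back pairs where two caps are both exceeded: 10 + 120 + 10 + 35 + 0 + 35 = 210.
By inclusion–exclusion the count is 1140 − 1254 + 210 = 96.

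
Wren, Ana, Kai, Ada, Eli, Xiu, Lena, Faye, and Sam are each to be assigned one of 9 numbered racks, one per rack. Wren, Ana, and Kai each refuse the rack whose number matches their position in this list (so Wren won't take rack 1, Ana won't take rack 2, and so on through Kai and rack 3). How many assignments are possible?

256320

Let Aᵢ (for i ∈ {1, 2, 3}) be the placements that put person i in their forbidden rack. Any j of these fix j positions, leaving (9−j)! ways to fill the rest, and there are C(3,j) ways to pick which j.
By inclusion–exclusion, the number of valid placements is Σ_{j=0}^{3} (−1)^j C(3,j)·(9−j)!.
Computing: 362880 − 120960 + 15120 − 720 = 256320.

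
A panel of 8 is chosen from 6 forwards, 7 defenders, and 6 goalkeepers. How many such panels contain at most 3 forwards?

Split by how many forwards are chosen (0 through 3).
Sum: C(6,0)·C(13,8) + C(6,1)·C(13,7) + C(6,2)·C(13,6) + C(6,3)·C(13,5) = 1287 + 10296 + 25740 + 25740 = 63063.

63063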